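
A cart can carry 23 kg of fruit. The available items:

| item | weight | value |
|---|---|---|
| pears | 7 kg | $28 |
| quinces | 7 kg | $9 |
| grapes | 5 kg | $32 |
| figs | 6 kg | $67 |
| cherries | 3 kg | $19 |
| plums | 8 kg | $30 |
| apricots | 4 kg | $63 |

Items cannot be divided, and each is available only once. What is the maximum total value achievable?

$192

Check high-value combinations within 23 kg:
- grapes+figs+plums+apricots: weight 5+6+8+4=23, value 32+67+30+63=192
- pears+grapes+figs+apricots: weight 7+5+6+4=22, value 28+32+67+63=190
- grapes+figs+cherries+apricots: weight 5+6+3+4=18, value 32+67+19+63=181
- figs+cherries+plums+apricots: weight 6+3+8+4=21, value 67+19+30+63=179
Best: $192.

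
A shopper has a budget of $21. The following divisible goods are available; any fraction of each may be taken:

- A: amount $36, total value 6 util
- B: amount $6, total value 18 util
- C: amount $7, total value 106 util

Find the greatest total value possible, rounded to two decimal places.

Take in order of value per unit:
- C (106/7 per unit): all 7 → value 106, running total 106.00
- B (18/6 per unit): all 6 → value 18, running total 124.00
- A (6/36 per unit): 8 of 36 → value 8×6/36 = 1.3333, running total 125.33
Total 125.33.

125.33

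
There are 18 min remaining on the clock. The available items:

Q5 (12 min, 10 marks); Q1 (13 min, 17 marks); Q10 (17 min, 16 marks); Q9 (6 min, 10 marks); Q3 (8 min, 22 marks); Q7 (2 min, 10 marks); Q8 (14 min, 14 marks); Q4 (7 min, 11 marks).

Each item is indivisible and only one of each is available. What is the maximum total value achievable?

Check high-value combinations within 18 min:
- Q3+Q7+Q4: time 8+2+7=17, value 22+10+11=43
- Q9+Q3+Q7: time 6+8+2=16, value 10+22+10=42
- Q3+Q4: time 8+7=15, value 22+11=33
- Q3+Q7: time 8+2=10, value 22+10=32
- Q9+Q3: time 6+8=14, value 10+22=32
Best: 43 marks.

43 marks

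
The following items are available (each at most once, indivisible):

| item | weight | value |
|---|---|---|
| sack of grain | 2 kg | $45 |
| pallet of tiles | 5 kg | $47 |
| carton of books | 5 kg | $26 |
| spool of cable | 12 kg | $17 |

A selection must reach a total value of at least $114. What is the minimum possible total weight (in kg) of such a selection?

Subsets with value ≥ 114, sorted by total weight:
- sack of grain+pallet of tiles+carton of books: weight 12, value 118
- sack of grain+pallet of tiles+carton of books+spool of cable: weight 24, value 135
Minimum weight: 12 kg.

12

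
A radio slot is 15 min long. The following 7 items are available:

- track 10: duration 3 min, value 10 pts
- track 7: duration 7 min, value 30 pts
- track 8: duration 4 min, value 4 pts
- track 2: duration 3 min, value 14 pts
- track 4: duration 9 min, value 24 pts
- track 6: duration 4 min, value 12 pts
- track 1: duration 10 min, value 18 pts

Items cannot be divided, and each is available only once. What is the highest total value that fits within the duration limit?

56 pts

Check high-value combinations within 15 min:
- track 7+track 2+track 6: duration 7+3+4=14, value 30+14+12=56
- track 10+track 7+track 2: duration 3+7+3=13, value 10+30+14=54
- track 10+track 7+track 6: duration 3+7+4=14, value 10+30+12=52
Best: 56 pts.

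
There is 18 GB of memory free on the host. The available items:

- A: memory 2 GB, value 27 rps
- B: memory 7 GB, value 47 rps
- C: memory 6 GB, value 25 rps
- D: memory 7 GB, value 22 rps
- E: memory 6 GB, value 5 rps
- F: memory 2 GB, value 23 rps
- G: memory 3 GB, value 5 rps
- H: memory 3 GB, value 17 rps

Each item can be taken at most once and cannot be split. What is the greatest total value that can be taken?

122 rps

This is a 0/1 knapsack; check combinations near the capacity.
- A+B+C+F: memory 2+7+6+2=17, value 27+47+25+23=122
- A+B+F+G+H: memory 2+7+2+3+3=17, value 27+47+23+5+17=119
- A+B+D+F: memory 2+7+7+2=18, value 27+47+22+23=119
- A+B+C+H: memory 2+7+6+3=18, value 27+47+25+17=116
Best: 122 rps.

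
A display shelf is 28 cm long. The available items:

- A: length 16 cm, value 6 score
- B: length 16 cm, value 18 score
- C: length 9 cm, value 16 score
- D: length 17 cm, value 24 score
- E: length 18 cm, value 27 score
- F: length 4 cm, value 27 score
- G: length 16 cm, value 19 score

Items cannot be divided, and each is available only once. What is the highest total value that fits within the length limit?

This is a 0/1 knapsack; check combinations near the capacity.
- E+F: length 18+4=22, value 27+27=54
- D+F: length 17+4=21, value 24+27=51
- F+G: length 4+16=20, value 27+19=46
- B+F: length 16+4=20, value 18+27=45
- C+F: length 9+4=13, value 16+27=43
Best: 54 score.

54 score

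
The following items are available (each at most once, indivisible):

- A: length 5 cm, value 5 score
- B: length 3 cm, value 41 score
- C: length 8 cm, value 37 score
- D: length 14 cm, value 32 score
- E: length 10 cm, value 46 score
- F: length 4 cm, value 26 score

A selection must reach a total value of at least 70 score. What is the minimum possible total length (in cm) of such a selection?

Subsets with value ≥ 70, sorted by total length:
- B+C: length 11, value 78
- A+B+F: length 12, value 72
Minimum length: 11 cm.

11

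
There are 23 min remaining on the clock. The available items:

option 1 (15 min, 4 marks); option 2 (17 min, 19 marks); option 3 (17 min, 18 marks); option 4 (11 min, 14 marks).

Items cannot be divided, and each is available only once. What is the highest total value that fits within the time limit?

19 marks

Check high-value combinations within 23 min:
- option 2: time 17, value 19
- option 3: time 17, value 18
- option 4: time 11, value 14
- option 1: time 15, value 4
Best: 19 marks.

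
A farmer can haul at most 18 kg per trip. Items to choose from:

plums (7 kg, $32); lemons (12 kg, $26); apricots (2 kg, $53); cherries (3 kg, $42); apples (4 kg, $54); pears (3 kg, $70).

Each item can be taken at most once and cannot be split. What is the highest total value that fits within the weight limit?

Check high-value combinations within 18 kg:
- apricots+cherries+apples+pears: weight 2+3+4+3=12, value 53+42+54+70=219
- plums+apricots+apples+pears: weight 7+2+4+3=16, value 32+53+54+70=209
- plums+cherries+apples+pears: weight 7+3+4+3=17, value 32+42+54+70=198
- plums+apricots+cherries+pears: weight 7+2+3+3=15, value 32+53+42+70=197
- plums+apricots+cherries+apples: weight 7+2+3+4=16, value 32+53+42+54=181
Best: $219.

$219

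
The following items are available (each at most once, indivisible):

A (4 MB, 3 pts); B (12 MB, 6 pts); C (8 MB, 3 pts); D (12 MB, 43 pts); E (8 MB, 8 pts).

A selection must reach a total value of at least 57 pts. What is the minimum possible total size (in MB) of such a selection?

Subsets with value ≥ 57, sorted by total size:
- B+D+E: size 32, value 57
- A+C+D+E: size 32, value 57
Minimum size: 32 MB.

32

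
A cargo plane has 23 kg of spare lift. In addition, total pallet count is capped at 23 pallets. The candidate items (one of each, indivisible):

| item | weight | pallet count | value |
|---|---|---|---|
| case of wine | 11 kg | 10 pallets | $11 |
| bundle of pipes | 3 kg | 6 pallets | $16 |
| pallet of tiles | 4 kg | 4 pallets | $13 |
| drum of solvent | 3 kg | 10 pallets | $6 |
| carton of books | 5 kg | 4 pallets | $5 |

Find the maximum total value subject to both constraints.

Feasible sets respecting both limits:
- case of wine+bundle of pipes+pallet of tiles: weight 18, pallet count 20, value 40
- bundle of pipes+pallet of tiles+drum of solvent: weight 10, pallet count 20, value 35
- bundle of pipes+pallet of tiles+carton of books: weight 12, pallet count 14, value 34
- case of wine+bundle of pipes+carton of books: weight 19, pallet count 20, value 32
Best: $40.

$40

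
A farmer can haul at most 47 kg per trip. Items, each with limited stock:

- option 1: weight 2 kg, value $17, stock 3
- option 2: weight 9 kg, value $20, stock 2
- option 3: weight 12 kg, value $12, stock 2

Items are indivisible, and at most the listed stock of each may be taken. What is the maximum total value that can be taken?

$103

Top feasible selections:
- 3×option 1 + 2×option 2 + 1×option 3: weight 36, value 103
- 2×option 1 + 2×option 2 + 2×option 3: weight 46, value 98
- 3×option 1 + 1×option 2 + 2×option 3: weight 39, value 95
Best: $103.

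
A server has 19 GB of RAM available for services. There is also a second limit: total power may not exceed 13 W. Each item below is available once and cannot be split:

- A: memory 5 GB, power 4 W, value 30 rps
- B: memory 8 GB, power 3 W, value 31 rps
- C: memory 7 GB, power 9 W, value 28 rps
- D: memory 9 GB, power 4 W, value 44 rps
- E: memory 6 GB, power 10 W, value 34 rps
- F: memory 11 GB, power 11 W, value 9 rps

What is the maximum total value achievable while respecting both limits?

Feasible sets respecting both limits:
- B+D: memory 17, power 7, value 75
- A+D: memory 14, power 8, value 74
- C+D: memory 16, power 13, value 72
Best: 75 rps.

75 rps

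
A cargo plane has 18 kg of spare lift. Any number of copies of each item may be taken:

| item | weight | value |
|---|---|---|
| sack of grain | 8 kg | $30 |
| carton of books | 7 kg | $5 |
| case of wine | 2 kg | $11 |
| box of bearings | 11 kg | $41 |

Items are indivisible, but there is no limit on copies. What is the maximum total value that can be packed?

$99

Best value-per-unit is case of wine at 11/2, and filling with it alone uses weight 9×2=18. No mix of the others beats 9×11 = 99.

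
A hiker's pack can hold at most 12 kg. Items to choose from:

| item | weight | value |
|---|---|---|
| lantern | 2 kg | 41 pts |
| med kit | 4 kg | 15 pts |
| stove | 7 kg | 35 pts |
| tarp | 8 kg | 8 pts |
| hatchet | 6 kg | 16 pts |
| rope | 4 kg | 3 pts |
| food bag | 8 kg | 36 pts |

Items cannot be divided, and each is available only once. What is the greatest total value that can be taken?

This is a 0/1 knapsack; check combinations near the capacity.
- lantern+food bag: weight 2+8=10, value 41+36=77
- lantern+stove: weight 2+7=9, value 41+35=76
- lantern+med kit+hatchet: weight 2+4+6=12, value 41+15+16=72
- lantern+hatchet+rope: weight 2+6+4=12, value 41+16+3=60
- lantern+med kit+rope: weight 2+4+4=10, value 41+15+3=59
Best: 77 pts.

77 pts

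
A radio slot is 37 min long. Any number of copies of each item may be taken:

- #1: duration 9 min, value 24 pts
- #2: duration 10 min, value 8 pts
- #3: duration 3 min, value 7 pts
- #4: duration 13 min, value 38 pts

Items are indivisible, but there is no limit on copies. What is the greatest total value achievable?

100 pts

Best value-per-unit is #4 at 38/13; filling with it alone gives 2×38 = 76.
Optimal mix: 2×#1 + 2×#3 + 1×#4 → duration 37, value 100.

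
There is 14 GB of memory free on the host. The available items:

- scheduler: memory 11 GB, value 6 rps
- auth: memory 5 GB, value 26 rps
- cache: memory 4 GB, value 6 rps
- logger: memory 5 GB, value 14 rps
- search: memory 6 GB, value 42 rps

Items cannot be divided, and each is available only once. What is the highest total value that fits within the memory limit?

68 rps

Check high-value combinations within 14 GB:
- auth+search: memory 5+6=11, value 26+42=68
- logger+search: memory 5+6=11, value 14+42=56
- cache+search: memory 4+6=10, value 6+42=48
Best: 68 rps.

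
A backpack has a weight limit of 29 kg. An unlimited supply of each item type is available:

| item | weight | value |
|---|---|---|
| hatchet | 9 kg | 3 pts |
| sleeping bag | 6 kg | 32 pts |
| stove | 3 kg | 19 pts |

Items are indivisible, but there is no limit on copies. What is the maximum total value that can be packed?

171 pts

Best value-per-unit is stove at 19/3, and filling with it alone uses weight 9×3=27. No mix of the others beats 9×19 = 171.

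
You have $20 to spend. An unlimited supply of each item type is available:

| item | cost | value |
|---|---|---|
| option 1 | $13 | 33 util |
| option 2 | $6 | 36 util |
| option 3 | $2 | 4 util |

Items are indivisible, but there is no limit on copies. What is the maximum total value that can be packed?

112 util

Best value-per-unit is option 2 at 36/6; filling with it alone gives 3×36 = 108.
Optimal mix: 3×option 2 + 1×option 3 → cost 20, value 112.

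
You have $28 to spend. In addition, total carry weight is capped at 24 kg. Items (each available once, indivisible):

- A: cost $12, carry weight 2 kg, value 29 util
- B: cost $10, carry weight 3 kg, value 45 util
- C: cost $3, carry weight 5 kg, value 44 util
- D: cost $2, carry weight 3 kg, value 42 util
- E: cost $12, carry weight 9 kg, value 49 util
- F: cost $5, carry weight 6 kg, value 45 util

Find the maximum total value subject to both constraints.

Feasible sets respecting both limits:
- B+C+D+E: cost 27, carry weight 20, value 180
- C+D+E+F: cost 22, carry weight 23, value 180
- B+C+D+F: cost 20, carry weight 17, value 176
- A+B+C+D: cost 27, carry weight 13, value 160
Best: 180 util.

180 util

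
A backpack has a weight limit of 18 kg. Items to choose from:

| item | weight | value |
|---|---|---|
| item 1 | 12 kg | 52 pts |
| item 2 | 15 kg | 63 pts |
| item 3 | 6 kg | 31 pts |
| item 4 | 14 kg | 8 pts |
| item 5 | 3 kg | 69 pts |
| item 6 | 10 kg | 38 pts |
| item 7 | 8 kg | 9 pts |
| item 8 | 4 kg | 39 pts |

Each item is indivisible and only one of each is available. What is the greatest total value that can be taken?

146 pts

Check high-value combinations within 18 kg:
- item 5+item 6+item 8: weight 3+10+4=17, value 69+38+39=146
- item 3+item 5+item 8: weight 6+3+4=13, value 31+69+39=139
- item 2+item 5: weight 15+3=18, value 63+69=132
- item 1+item 5: weight 12+3=15, value 52+69=121
Best: 146 pts.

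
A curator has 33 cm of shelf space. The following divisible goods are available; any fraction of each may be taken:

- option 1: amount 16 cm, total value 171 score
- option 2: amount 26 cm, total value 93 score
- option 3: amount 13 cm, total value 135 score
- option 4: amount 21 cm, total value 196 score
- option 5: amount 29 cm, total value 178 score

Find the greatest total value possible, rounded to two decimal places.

Take in order of value per unit:
- option 1 (171/16 per unit): all 16 → value 171, running total 171.00
- option 3 (135/13 per unit): all 13 → value 135, running total 306.00
- option 4 (196/21 per unit): 4 of 21 → value 4×196/21 = 37.3333, running total 343.33
Total 343.33.

343.33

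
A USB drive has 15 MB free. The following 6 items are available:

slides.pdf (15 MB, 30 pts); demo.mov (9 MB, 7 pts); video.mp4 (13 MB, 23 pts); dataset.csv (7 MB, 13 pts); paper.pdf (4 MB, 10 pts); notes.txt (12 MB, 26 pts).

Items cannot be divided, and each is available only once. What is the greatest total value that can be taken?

Check high-value combinations within 15 MB:
- slides.pdf: size 15, value 30
- notes.txt: size 12, value 26
- dataset.csv+paper.pdf: size 7+4=11, value 13+10=23
- video.mp4: size 13, value 23
Best: 30 pts.

30 pts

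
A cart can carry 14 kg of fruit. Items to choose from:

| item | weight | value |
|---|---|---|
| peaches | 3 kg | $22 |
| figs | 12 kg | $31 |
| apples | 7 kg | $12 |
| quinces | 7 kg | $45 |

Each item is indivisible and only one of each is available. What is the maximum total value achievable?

$67

Check high-value combinations within 14 kg:
- peaches+quinces: weight 3+7=10, value 22+45=67
- apples+quinces: weight 7+7=14, value 12+45=57
- quinces: weight 7, value 45
Best: $67.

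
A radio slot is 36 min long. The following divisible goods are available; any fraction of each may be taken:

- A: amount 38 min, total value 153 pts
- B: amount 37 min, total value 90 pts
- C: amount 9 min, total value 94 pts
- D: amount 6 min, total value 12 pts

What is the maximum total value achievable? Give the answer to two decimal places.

Take in order of value per unit:
- C (94/9 per unit): all 9 → value 94, running total 94.00
- A (153/38 per unit): 27 of 38 → value 27×153/38 = 108.7105, running total 202.71
Total 202.71.

202.71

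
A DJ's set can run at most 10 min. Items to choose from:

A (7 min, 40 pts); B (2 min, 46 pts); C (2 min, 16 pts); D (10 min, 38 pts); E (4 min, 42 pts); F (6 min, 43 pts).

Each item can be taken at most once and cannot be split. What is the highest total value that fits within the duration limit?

Check high-value combinations within 10 min:
- B+C+F: duration 2+2+6=10, value 46+16+43=105
- B+C+E: duration 2+2+4=8, value 46+16+42=104
- B+F: duration 2+6=8, value 46+43=89
- B+E: duration 2+4=6, value 46+42=88
- A+B: duration 7+2=9, value 40+46=86
Best: 105 pts.

105 pts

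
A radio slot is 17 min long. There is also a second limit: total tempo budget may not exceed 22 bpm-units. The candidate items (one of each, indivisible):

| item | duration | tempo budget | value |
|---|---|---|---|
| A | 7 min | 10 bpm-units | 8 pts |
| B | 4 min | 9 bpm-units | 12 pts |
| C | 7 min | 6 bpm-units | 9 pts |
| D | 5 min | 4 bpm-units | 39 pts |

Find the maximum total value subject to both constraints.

Feasible sets respecting both limits:
- B+C+D: duration 16, tempo budget 19, value 60
- B+D: duration 9, tempo budget 13, value 51
- C+D: duration 12, tempo budget 10, value 48
Best: 60 pts.

60 pts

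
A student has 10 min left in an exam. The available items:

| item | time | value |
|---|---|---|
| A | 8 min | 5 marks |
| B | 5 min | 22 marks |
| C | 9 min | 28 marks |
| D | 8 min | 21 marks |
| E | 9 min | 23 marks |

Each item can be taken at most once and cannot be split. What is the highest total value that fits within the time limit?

This is a 0/1 knapsack; check combinations near the capacity.
- C: time 9, value 28
- E: time 9, value 23
- B: time 5, value 22
- D: time 8, value 21
- A: time 8, value 5
Best: 28 marks.

28 marks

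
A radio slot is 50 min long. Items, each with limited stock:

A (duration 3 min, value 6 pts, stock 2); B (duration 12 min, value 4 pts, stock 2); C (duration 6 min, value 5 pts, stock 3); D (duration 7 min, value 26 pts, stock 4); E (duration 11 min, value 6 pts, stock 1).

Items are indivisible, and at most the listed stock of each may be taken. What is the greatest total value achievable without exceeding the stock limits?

Best selections within duration 50 and stock limits:
- 2×A + 2×C + 4×D: duration 46, value 126
- 1×A + 3×C + 4×D: duration 49, value 125
- 2×A + 4×D + 1×E: duration 45, value 122
- 2×A + 1×C + 4×D: duration 40, value 121
Best: 126 pts.

126 pts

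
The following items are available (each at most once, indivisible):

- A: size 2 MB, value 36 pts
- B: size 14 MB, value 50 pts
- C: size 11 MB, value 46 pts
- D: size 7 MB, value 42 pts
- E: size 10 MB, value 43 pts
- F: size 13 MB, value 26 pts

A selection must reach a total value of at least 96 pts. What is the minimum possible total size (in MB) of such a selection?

19

Subsets with value ≥ 96, sorted by total size:
- A+D+E: size 19, value 121
- A+C+D: size 20, value 124
- A+D+F: size 22, value 104
- A+B+D: size 23, value 128
Minimum size: 19 MB.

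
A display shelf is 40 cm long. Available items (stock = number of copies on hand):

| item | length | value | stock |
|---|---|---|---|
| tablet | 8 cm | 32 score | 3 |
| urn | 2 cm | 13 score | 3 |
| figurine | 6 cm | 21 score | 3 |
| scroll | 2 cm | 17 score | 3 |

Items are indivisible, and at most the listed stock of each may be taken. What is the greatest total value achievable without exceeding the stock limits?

Best selections within length 40 and stock limits:
- 2×tablet + 3×urn + 2×figurine + 3×scroll: length 40, value 196
- 3×tablet + 2×urn + 1×figurine + 3×scroll: length 40, value 194
- 3×tablet + 3×urn + 1×figurine + 2×scroll: length 40, value 190
Best: 196 score.

196 score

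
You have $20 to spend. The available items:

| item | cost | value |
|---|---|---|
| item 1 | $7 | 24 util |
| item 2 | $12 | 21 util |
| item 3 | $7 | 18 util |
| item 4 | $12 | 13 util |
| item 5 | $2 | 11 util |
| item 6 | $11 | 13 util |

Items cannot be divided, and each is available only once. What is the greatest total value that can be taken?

Check high-value combinations within $20:
- item 1+item 3+item 5: cost 7+7+2=16, value 24+18+11=53
- item 1+item 5+item 6: cost 7+2+11=20, value 24+11+13=48
- item 1+item 2: cost 7+12=19, value 24+21=45
- item 1+item 3: cost 7+7=14, value 24+18=42
- item 3+item 5+item 6: cost 7+2+11=20, value 18+11+13=42
Best: 53 util.

53 util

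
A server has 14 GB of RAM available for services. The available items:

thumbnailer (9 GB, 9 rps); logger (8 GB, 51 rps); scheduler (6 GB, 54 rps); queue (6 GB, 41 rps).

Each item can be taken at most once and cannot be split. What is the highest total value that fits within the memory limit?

105 rps

This is a 0/1 knapsack; check combinations near the capacity.
- logger+scheduler: memory 8+6=14, value 51+54=105
- scheduler+queue: memory 6+6=12, value 54+41=95
- logger+queue: memory 8+6=14, value 51+41=92
- scheduler: memory 6, value 54
Best: 105 rps.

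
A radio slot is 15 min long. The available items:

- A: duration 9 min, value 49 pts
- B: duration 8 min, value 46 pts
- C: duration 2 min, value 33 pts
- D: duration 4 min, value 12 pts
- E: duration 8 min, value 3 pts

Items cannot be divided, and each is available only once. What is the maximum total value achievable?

Check high-value combinations within 15 min:
- A+C+D: duration 9+2+4=15, value 49+33+12=94
- B+C+D: duration 8+2+4=14, value 46+33+12=91
- A+C: duration 9+2=11, value 49+33=82
Best: 94 pts.

94 pts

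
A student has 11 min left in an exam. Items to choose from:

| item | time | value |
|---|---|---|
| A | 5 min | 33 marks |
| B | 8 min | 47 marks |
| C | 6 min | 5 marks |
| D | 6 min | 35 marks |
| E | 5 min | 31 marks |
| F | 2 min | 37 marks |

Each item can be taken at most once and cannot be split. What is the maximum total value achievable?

84 marks

Check high-value combinations within 11 min:
- B+F: time 8+2=10, value 47+37=84
- D+F: time 6+2=8, value 35+37=72
- A+F: time 5+2=7, value 33+37=70
- E+F: time 5+2=7, value 31+37=68
Best: 84 marks.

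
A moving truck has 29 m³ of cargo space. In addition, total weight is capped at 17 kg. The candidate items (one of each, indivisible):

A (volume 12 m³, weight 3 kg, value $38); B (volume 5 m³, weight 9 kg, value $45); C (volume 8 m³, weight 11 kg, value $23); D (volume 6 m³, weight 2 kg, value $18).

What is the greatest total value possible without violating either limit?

$101

Feasible sets respecting both limits:
- A+B+D: volume 23, weight 14, value 101
- A+B: volume 17, weight 12, value 83
- A+C+D: volume 26, weight 16, value 79
- B+D: volume 11, weight 11, value 63
Best: $101.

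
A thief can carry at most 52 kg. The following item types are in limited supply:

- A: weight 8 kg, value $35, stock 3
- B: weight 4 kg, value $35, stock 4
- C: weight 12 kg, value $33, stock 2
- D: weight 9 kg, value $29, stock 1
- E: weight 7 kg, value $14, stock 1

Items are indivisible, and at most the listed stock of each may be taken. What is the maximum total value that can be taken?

$278

Best selections within weight 52 and stock limits:
- 3×A + 4×B + 1×C: weight 52, value 278
- 3×A + 4×B + 1×D: weight 49, value 274
Best: $278.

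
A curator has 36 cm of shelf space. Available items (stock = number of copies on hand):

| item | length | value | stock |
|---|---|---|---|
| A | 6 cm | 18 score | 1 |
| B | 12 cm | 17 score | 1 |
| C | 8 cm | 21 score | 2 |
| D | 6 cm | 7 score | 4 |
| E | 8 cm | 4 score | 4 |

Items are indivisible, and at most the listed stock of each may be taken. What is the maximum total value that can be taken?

Best selections within length 36 and stock limits:
- 1×A + 1×B + 2×C: length 34, value 77
- 1×A + 2×C + 2×D: length 34, value 74
- 1×A + 2×C + 1×D + 1×E: length 36, value 71
Best: 77 score.

77 score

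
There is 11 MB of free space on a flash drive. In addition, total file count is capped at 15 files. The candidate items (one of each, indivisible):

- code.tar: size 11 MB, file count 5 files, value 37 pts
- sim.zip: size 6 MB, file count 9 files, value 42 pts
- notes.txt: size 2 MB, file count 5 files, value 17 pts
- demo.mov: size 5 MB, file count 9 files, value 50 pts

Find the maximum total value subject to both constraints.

67 pts

Feasible sets respecting both limits:
- notes.txt+demo.mov: size 7, file count 14, value 67
- sim.zip+notes.txt: size 8, file count 14, value 59
- demo.mov: size 5, file count 9, value 50
- sim.zip: size 6, file count 9, value 42
Best: 67 pts.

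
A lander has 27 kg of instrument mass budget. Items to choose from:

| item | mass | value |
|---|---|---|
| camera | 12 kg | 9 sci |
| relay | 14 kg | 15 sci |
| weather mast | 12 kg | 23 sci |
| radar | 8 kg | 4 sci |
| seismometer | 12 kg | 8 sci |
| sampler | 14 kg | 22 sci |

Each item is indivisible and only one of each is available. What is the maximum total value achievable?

Check high-value combinations within 27 kg:
- weather mast+sampler: mass 12+14=26, value 23+22=45
- relay+weather mast: mass 14+12=26, value 15+23=38
- camera+weather mast: mass 12+12=24, value 9+23=32
- weather mast+seismometer: mass 12+12=24, value 23+8=31
- camera+sampler: mass 12+14=26, value 9+22=31
Best: 45 sci.

45 sci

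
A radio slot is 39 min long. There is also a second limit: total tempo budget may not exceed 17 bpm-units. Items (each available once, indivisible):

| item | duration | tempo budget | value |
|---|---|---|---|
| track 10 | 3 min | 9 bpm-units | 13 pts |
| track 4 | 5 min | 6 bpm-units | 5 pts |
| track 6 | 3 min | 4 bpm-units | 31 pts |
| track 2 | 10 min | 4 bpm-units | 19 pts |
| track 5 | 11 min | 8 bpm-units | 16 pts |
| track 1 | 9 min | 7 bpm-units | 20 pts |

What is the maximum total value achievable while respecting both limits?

70 pts

Feasible sets respecting both limits:
- track 6+track 2+track 1: duration 22, tempo budget 15, value 70
- track 6+track 2+track 5: duration 24, tempo budget 16, value 66
- track 10+track 6+track 2: duration 16, tempo budget 17, value 63
Best: 70 pts.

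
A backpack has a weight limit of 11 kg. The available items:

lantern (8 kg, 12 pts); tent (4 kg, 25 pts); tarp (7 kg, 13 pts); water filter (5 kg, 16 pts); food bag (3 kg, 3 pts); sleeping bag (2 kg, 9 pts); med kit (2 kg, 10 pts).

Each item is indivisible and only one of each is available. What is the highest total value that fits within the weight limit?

Check high-value combinations within 11 kg:
- tent+water filter+med kit: weight 4+5+2=11, value 25+16+10=51
- tent+water filter+sleeping bag: weight 4+5+2=11, value 25+16+9=50
- tent+food bag+sleeping bag+med kit: weight 4+3+2+2=11, value 25+3+9+10=47
- tent+sleeping bag+med kit: weight 4+2+2=8, value 25+9+10=44
Best: 51 pts.

51 pts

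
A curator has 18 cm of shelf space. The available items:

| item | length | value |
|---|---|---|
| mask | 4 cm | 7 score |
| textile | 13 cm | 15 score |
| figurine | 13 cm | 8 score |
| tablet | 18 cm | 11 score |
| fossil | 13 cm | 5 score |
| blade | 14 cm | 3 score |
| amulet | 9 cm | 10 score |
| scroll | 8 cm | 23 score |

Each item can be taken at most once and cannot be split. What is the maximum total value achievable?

33 score

Check high-value combinations within 18 cm:
- amulet+scroll: length 9+8=17, value 10+23=33
- mask+scroll: length 4+8=12, value 7+23=30
- scroll: length 8, value 23
Best: 33 score.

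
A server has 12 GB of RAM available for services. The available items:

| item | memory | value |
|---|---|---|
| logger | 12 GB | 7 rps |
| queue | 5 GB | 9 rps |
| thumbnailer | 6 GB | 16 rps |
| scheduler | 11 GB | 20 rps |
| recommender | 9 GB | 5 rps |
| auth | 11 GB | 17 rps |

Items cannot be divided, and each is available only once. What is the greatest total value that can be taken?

25 rps

Check high-value combinations within 12 GB:
- queue+thumbnailer: memory 5+6=11, value 9+16=25
- scheduler: memory 11, value 20
- auth: memory 11, value 17
- thumbnailer: memory 6, value 16
- queue: memory 5, value 9
Best: 25 rps.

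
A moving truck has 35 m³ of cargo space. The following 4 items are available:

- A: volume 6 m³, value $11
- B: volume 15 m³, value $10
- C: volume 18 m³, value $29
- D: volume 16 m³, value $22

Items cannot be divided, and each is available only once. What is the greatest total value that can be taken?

$51

Check high-value combinations within 35 m³:
- C+D: volume 18+16=34, value 29+22=51
- A+C: volume 6+18=24, value 11+29=40
- B+C: volume 15+18=33, value 10+29=39
- A+D: volume 6+16=22, value 11+22=33
Best: $51.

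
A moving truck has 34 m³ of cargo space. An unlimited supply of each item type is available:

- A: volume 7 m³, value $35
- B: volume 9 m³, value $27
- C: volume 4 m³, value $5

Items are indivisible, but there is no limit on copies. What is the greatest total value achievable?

$145

Best value-per-unit is A at 35/7; filling with it alone gives 4×35 = 140.
Optimal mix: 4×A + 1×C → volume 32, value 145.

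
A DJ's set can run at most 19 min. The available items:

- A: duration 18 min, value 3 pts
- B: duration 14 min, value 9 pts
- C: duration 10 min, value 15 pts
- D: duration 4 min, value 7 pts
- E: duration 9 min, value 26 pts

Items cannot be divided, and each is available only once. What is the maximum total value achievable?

This is a 0/1 knapsack; check combinations near the capacity.
- C+E: duration 10+9=19, value 15+26=41
- D+E: duration 4+9=13, value 7+26=33
- E: duration 9, value 26
- C+D: duration 10+4=14, value 15+7=22
- B+D: duration 14+4=18, value 9+7=16
Best: 41 pts.

41 pts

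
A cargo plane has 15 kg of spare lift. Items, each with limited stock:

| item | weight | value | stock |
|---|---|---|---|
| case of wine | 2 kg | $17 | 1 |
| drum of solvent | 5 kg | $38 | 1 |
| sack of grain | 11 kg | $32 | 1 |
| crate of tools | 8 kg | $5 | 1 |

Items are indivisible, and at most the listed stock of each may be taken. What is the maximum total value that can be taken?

Best selections within weight 15 and stock limits:
- 1×case of wine + 1×drum of solvent + 1×crate of tools: weight 15, value 60
- 1×case of wine + 1×drum of solvent: weight 7, value 55
Best: $60.

$60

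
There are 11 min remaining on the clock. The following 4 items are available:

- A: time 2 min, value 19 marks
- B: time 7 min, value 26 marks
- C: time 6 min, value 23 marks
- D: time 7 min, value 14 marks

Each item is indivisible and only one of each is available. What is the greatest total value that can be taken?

Check high-value combinations within 11 min:
- A+B: time 2+7=9, value 19+26=45
- A+C: time 2+6=8, value 19+23=42
- A+D: time 2+7=9, value 19+14=33
- B: time 7, value 26
Best: 45 marks.

45 marks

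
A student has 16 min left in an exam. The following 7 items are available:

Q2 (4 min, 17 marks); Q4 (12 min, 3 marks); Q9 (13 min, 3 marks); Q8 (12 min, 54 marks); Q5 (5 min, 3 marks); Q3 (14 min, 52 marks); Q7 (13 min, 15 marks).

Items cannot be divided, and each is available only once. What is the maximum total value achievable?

71 marks

Check high-value combinations within 16 min:
- Q2+Q8: time 4+12=16, value 17+54=71
- Q8: time 12, value 54
- Q3: time 14, value 52
- Q2+Q5: time 4+5=9, value 17+3=20
- Q2+Q4: time 4+12=16, value 17+3=20
Best: 71 marks.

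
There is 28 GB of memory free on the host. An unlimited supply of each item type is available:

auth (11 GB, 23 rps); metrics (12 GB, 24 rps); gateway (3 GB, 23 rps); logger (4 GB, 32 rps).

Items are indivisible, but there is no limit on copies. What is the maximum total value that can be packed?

Best value-per-unit is logger at 32/4, and filling with it alone uses memory 7×4=28. No mix of the others beats 7×32 = 224.

224 rps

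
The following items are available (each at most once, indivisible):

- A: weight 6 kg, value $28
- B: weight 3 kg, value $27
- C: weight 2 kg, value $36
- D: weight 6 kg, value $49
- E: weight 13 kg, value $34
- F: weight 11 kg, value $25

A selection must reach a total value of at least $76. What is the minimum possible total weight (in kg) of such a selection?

Subsets with value ≥ 76, sorted by total weight:
- C+D: weight 8, value 85
- B+D: weight 9, value 76
Minimum weight: 8 kg.

8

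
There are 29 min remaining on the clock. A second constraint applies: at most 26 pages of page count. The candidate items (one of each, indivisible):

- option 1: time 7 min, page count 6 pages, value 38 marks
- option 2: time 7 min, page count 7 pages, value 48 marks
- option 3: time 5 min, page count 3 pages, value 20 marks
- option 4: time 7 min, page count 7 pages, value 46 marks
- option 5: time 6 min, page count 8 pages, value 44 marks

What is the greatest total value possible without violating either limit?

Feasible sets respecting both limits:
- option 2+option 3+option 4+option 5: time 25, page count 25, value 158
- option 1+option 2+option 3+option 4: time 26, page count 23, value 152
- option 1+option 2+option 3+option 5: time 25, page count 24, value 150
- option 1+option 3+option 4+option 5: time 25, page count 24, value 148
Best: 158 marks.

158 marks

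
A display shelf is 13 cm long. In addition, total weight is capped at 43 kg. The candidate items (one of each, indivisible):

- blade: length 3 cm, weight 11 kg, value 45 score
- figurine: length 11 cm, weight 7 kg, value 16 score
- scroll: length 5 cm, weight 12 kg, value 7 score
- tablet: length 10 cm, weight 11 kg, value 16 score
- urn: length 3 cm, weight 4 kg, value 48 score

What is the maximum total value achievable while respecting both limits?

100 score

Feasible sets respecting both limits:
- blade+scroll+urn: length 11, weight 27, value 100
- blade+urn: length 6, weight 15, value 93
- tablet+urn: length 13, weight 15, value 64
Best: 100 score.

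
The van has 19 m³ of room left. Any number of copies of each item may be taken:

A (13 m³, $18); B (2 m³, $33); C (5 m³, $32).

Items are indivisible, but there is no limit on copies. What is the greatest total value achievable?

Best value-per-unit is B at 33/2, and filling with it alone uses volume 9×2=18. No mix of the others beats 9×33 = 297.

$297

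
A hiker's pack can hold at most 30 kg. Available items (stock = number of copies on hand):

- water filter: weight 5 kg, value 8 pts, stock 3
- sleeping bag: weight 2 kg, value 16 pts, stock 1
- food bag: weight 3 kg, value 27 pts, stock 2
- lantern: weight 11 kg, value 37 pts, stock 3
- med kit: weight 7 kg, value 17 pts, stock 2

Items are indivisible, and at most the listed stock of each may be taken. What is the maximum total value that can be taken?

144 pts

Top feasible selections:
- 1×sleeping bag + 2×food bag + 2×lantern: weight 30, value 144
- 2×food bag + 2×lantern: weight 28, value 128
- 1×sleeping bag + 2×food bag + 1×lantern + 1×med kit: weight 26, value 124
Best: 144 pts.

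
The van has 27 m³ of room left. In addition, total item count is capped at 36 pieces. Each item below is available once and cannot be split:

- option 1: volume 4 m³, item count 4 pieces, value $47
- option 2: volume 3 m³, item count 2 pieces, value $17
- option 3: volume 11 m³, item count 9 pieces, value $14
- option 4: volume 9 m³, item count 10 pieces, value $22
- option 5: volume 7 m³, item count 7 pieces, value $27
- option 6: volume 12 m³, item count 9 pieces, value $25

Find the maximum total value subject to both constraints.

$116

Feasible sets respecting both limits:
- option 1+option 2+option 5+option 6: volume 26, item count 22, value 116
- option 1+option 2+option 4+option 5: volume 23, item count 23, value 113
- option 1+option 2+option 3+option 5: volume 25, item count 22, value 105
- option 1+option 2+option 3+option 4: volume 27, item count 25, value 100
Best: $116.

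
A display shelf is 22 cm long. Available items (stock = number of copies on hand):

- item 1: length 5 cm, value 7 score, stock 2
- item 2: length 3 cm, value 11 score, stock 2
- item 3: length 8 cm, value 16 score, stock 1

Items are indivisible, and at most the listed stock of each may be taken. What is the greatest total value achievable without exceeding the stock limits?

45 score

Best selections within length 22 and stock limits:
- 1×item 1 + 2×item 2 + 1×item 3: length 19, value 45
- 2×item 1 + 1×item 2 + 1×item 3: length 21, value 41
- 2×item 2 + 1×item 3: length 14, value 38
Best: 45 score.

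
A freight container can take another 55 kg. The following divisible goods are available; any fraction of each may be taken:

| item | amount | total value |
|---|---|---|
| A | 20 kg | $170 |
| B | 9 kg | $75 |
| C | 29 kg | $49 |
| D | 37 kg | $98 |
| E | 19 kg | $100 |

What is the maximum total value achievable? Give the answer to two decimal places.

Take in order of value per unit:
- A (170/20 per unit): all 20 → value 170, running total 170.00
- B (75/9 per unit): all 9 → value 75, running total 245.00
- E (100/19 per unit): all 19 → value 100, running total 345.00
- D (98/37 per unit): 7 of 37 → value 7×98/37 = 18.5405, running total 363.54
Total 363.54.

363.54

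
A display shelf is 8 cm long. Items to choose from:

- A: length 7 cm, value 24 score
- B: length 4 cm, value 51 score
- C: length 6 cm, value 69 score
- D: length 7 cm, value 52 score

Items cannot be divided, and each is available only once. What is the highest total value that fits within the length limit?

69 score

Check high-value combinations within 8 cm:
- C: length 6, value 69
- D: length 7, value 52
- B: length 4, value 51
Best: 69 score.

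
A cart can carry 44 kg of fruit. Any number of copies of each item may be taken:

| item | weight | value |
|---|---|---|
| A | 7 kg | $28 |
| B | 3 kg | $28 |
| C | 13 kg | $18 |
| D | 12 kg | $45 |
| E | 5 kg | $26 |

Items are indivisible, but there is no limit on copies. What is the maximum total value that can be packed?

$392

Best value-per-unit is B at 28/3, and filling with it alone uses weight 14×3=42. No mix of the others beats 14×28 = 392.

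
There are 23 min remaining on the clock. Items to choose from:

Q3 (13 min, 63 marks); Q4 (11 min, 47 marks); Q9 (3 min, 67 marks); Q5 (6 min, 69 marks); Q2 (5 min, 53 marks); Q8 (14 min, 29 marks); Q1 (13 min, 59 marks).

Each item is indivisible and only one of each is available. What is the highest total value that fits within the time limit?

This is a 0/1 knapsack; check combinations near the capacity.
- Q3+Q9+Q5: time 13+3+6=22, value 63+67+69=199
- Q9+Q5+Q1: time 3+6+13=22, value 67+69+59=195
- Q9+Q5+Q2: time 3+6+5=14, value 67+69+53=189
- Q4+Q9+Q5: time 11+3+6=20, value 47+67+69=183
- Q3+Q9+Q2: time 13+3+5=21, value 63+67+53=183
Best: 199 marks.

199 marks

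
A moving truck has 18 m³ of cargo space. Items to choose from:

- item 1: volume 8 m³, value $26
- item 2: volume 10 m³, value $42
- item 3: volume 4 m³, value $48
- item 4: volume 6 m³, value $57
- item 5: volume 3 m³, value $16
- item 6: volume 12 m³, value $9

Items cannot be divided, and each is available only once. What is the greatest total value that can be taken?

$131

Check high-value combinations within 18 m³:
- item 1+item 3+item 4: volume 8+4+6=18, value 26+48+57=131
- item 3+item 4+item 5: volume 4+6+3=13, value 48+57+16=121
- item 2+item 3+item 5: volume 10+4+3=17, value 42+48+16=106
- item 3+item 4: volume 4+6=10, value 48+57=105
Best: $131.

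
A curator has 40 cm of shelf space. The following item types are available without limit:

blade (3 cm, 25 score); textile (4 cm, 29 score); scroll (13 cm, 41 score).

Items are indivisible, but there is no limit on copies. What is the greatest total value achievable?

Best value-per-unit is blade at 25/3; filling with it alone gives 13×25 = 325.
Optimal mix: 12×blade + 1×textile → length 40, value 329.

329 score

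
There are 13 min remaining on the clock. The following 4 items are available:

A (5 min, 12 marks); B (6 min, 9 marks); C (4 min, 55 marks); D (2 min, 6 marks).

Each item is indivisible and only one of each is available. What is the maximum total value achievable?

73 marks

Check high-value combinations within 13 min:
- A+C+D: time 5+4+2=11, value 12+55+6=73
- B+C+D: time 6+4+2=12, value 9+55+6=70
- A+C: time 5+4=9, value 12+55=67
Best: 73 marks.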